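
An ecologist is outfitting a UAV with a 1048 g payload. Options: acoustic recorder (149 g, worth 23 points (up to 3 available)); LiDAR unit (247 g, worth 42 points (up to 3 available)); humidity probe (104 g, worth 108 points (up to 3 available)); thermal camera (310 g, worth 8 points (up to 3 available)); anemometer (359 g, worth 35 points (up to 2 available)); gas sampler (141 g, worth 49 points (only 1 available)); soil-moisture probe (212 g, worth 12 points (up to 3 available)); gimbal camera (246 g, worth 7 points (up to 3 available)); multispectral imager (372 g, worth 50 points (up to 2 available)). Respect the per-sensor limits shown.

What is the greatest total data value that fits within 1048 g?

461

Taking the top-ratio sensors first gives 2×LiDAR unit + 3×humidity probe + gas sampler for 457 (947 g).
The 247 g tied up in LiDAR unit is better spent on 2×acoustic recorder — total rises to 461 (998 g).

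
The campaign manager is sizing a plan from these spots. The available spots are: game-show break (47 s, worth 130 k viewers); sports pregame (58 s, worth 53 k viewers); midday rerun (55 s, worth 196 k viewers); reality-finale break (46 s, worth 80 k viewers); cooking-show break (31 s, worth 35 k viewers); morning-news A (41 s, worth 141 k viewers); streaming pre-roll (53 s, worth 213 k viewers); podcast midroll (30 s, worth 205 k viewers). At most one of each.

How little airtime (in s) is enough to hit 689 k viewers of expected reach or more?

171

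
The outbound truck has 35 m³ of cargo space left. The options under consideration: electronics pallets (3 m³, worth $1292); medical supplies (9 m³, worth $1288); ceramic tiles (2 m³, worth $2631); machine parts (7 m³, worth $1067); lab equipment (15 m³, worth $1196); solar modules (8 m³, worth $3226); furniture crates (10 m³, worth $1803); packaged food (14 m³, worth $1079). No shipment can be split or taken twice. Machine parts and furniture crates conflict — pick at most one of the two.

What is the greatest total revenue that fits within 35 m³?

Ranking by ratio (revenue/m³): ceramic tiles 1315.50, electronics pallets 430.67, solar modules 403.25.
Electronics pallets + medical supplies + ceramic tiles + solar modules + furniture crates uses 32 of the 35 m³ and totals 10240.

10240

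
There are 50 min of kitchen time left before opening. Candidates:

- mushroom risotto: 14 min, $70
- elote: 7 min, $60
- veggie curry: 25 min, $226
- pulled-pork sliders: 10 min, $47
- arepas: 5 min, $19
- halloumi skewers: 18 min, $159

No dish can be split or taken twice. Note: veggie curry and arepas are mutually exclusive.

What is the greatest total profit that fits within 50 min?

445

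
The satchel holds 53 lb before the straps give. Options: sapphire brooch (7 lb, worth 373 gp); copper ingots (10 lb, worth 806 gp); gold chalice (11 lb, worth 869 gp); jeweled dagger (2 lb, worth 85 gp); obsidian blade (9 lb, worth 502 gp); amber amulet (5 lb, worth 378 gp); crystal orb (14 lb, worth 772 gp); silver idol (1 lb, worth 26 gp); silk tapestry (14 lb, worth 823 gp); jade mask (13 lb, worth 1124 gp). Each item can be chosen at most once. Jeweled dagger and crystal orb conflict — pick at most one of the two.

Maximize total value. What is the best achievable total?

4000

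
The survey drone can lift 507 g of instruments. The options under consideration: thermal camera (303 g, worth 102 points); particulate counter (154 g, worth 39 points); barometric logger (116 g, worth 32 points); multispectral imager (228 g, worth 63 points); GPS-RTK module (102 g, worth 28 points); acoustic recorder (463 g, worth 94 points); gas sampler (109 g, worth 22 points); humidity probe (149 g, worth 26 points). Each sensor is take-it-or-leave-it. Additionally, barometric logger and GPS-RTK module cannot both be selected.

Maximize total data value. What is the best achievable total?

Ranking by ratio (data value/g): thermal camera 0.34, multispectral imager 0.28, barometric logger 0.28, GPS-RTK module 0.27.
The ratio heuristic lands on thermal camera + barometric logger (134) but leaves 88 g idle.
Dropping barometric logger frees 116 g; slotting in particulate counter (154 g) lifts the total to 141 at 457 g.
Nothing else feasible within 507 g beats 141.

141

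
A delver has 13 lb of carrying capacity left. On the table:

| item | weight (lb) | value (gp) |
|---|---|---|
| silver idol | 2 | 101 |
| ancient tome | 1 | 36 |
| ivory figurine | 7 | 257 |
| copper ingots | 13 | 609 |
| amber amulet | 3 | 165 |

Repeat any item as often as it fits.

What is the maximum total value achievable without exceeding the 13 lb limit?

Ranking by ratio (value/lb): amber amulet 55.00, silver idol 50.50, copper ingots 46.85.
Greedy by ratio would take ancient tome + 4×amber amulet: 13 lb used, total 696.
The 4 lb tied up in ancient tome and amber amulet is better spent on 2×silver idol — total rises to 697 (13 lb).

697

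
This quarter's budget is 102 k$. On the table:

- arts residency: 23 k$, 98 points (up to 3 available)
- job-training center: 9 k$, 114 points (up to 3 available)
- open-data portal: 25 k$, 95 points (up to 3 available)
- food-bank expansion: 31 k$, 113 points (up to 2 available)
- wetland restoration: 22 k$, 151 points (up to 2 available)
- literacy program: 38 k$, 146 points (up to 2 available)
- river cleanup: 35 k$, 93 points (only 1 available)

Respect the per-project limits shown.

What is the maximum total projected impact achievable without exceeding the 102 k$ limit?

757

A density-first pass picks arts residency + 3×job-training center + 2×wetland restoration — 742 at 94 k$.
Dropping arts residency frees 23 k$; slotting in food-bank expansion (31 k$) lifts the total to 757 at 102 k$.
That's the maximum — no swap from here does better than 757.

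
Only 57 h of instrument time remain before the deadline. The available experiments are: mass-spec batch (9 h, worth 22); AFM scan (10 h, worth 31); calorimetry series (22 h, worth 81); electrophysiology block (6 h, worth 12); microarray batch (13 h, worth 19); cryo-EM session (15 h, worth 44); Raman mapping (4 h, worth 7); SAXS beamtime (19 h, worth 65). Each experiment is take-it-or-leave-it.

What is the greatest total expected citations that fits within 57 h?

Taking the top-ratio experiments first gives AFM scan + calorimetry series + electrophysiology block + SAXS beamtime for 189 (57 h).
Replace AFM scan and electrophysiology block with cryo-EM session: the trade gains 1 net, giving 190 at 56 h.
That's the maximum — no swap from here does better than 190.

190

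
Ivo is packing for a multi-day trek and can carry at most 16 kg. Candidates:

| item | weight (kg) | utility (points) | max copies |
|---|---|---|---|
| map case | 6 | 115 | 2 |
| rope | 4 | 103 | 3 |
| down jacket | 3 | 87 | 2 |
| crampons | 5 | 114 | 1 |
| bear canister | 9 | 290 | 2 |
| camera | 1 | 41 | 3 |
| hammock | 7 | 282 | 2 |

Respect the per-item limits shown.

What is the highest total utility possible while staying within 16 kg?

646

A density-first pass picks 2×down jacket + 3×camera + hammock — 579 at 16 kg.
Dropping 2×down jacket and camera frees 7 kg; slotting in hammock (7 kg) lifts the total to 646 at 16 kg.
No other feasible combination exceeds 646.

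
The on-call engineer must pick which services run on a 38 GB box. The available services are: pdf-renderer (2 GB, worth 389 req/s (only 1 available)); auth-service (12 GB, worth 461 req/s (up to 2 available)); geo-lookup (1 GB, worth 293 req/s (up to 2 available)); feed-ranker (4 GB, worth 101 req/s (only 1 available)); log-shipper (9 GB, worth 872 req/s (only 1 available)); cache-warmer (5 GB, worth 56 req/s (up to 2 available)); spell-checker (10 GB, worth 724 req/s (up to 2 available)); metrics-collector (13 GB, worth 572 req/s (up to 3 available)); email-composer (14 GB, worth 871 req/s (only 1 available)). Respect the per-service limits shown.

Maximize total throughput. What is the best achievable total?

By throughput per GB: geo-lookup 293.00, pdf-renderer 194.50, log-shipper 96.89, spell-checker 72.40 lead.
The ratio heuristic lands on pdf-renderer + 2×geo-lookup + feed-ranker + log-shipper + 2×spell-checker (3396) but leaves 1 GB idle.
Replace feed-ranker and spell-checker with email-composer: the trade gains 46 net, giving 3442 at 37 GB.
That's the maximum — no swap from here does better than 3442.

3442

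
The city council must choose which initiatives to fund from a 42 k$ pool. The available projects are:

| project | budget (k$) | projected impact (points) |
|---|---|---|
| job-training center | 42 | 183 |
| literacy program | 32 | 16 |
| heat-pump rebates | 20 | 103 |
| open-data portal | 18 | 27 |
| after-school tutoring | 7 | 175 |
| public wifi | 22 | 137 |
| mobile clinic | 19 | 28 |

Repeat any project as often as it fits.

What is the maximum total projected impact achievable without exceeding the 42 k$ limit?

Ranking by ratio (projected impact/k$): after-school tutoring 25.00, public wifi 6.23, heat-pump rebates 5.15.
6×after-school tutoring uses 42 of the 42 k$ and totals 1050.

1050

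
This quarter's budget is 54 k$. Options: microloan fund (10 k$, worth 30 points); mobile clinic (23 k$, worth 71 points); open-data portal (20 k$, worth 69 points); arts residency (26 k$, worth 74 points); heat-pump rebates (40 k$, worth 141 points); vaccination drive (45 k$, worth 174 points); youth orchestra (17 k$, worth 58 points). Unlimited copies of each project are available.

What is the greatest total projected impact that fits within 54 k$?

185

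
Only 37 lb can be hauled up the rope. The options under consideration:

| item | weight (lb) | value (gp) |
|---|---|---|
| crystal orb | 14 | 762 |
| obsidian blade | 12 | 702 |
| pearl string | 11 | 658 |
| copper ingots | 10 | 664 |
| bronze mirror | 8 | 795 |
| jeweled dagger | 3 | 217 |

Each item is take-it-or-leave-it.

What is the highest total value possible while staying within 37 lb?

2476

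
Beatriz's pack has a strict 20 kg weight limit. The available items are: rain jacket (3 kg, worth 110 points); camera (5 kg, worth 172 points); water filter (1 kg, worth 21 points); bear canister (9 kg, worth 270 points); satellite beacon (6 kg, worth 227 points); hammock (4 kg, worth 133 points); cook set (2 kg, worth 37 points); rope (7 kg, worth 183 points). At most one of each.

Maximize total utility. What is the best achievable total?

Ranking by ratio (utility/kg): satellite beacon 37.83, rain jacket 36.67, camera 34.40.
Taking the top-ratio items first gives rain jacket + camera + water filter + satellite beacon + hammock for 663 (19 kg).
Replace water filter with cook set: the trade gains 16 net, giving 679 at 20 kg.
An exhaustive check of the 256 subsets confirms 679.

679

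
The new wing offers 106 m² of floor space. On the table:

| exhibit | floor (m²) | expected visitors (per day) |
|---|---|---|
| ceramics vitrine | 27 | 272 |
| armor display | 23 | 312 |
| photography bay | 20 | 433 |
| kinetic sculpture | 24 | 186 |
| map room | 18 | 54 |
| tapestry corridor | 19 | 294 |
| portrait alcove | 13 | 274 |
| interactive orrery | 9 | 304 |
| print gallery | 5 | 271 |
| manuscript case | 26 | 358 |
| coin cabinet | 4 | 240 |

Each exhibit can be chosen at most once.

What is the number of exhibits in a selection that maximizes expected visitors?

7

The maximum expected visitors within 106 m² is 2212.
armor display + photography bay + tapestry corridor + interactive orrery + print gallery + manuscript case + coin cabinet hits 2212 at 106 m².
Any selection reaching 2212 contains exactly 7 exhibits.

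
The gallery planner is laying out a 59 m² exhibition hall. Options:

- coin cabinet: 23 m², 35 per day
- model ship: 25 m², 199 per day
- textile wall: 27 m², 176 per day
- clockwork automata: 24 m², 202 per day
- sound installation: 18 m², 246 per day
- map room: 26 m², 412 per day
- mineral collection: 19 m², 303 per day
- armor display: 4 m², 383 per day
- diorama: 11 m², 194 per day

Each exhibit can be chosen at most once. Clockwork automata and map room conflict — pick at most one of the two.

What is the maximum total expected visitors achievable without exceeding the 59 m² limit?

1235

Greedy by ratio would take sound installation + mineral collection + armor display + diorama: 52 m² used, total 1126.
Replace mineral collection with map room: the trade gains 109 net, giving 1235 at 59 m².
Next best is sound installation + mineral collection + armor display + diorama at 1126 (52 m²) — short by 109.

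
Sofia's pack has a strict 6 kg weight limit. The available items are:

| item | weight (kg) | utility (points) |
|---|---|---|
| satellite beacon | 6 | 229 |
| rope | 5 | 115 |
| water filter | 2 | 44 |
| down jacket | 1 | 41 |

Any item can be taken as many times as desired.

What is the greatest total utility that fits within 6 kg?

Ranking by ratio (utility/kg): down jacket 41.00, satellite beacon 38.17, rope 23.00, water filter 22.00.
6×down jacket uses 6 of the 6 kg and totals 246.
No other feasible combination exceeds 246.

246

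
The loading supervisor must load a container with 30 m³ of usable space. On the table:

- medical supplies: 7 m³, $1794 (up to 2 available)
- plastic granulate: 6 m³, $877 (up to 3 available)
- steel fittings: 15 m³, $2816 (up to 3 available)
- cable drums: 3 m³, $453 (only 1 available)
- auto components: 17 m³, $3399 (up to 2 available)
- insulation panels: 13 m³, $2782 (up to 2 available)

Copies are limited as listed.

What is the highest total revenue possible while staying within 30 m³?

6823

Best packing: 2×medical supplies + cable drums + insulation panels — 30 m³, 6823 total.
No other feasible combination exceeds 6823.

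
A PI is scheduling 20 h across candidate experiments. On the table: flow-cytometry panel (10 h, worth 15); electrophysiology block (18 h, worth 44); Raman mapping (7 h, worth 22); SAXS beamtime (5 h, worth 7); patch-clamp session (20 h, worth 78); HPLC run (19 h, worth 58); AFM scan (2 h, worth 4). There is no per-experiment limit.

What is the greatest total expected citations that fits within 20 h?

Taking patch-clamp session: 20 h used, 78 in expected citations.

78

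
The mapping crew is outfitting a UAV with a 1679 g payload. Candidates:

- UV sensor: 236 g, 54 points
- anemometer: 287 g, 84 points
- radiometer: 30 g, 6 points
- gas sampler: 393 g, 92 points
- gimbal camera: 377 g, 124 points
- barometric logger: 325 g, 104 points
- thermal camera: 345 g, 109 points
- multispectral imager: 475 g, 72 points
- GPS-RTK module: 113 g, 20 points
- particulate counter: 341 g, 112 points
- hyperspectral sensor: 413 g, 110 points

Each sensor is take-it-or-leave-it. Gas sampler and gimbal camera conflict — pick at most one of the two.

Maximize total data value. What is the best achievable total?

Anemometer + gimbal camera + barometric logger + thermal camera + particulate counter uses 1675 of the 1679 g and totals 533.

533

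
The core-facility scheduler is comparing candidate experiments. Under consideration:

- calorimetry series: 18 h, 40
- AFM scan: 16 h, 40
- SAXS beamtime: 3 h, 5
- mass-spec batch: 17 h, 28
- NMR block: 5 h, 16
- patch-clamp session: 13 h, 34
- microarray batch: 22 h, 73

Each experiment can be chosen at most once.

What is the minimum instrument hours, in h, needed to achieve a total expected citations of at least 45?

18

Minimise h subject to total expected citations ≥ 45.
NMR block + patch-clamp session: 50 expected citations at 18 h.
No combination under 18 h hits 45.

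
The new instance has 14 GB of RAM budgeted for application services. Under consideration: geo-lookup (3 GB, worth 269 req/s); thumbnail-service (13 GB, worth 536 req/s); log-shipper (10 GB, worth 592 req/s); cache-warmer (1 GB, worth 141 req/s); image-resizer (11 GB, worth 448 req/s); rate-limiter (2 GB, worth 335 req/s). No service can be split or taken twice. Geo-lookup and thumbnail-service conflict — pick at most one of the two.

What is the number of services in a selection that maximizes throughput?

Best achievable throughput is 1068.
One optimal bundle: log-shipper + cache-warmer + rate-limiter (13 GB).
Every optimal selection uses 3 services.

3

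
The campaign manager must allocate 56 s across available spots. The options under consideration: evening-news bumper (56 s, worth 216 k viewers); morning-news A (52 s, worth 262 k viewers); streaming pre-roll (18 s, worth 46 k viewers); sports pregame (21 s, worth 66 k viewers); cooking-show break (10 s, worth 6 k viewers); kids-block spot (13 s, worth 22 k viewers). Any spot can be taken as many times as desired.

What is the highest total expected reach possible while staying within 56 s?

262

Morning-news A uses 52 of the 56 s and totals 262.
No other feasible combination exceeds 262.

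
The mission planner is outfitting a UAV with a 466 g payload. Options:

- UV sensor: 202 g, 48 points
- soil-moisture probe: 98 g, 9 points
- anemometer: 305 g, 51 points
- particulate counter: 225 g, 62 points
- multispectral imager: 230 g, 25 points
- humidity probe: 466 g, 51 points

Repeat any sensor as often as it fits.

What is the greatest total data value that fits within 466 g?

124

The ratio ordering already packs tightly: 2×particulate counter, 450 g, 124.
The spare 16 g is too small for any remaining sensor, and no exchange beats 124.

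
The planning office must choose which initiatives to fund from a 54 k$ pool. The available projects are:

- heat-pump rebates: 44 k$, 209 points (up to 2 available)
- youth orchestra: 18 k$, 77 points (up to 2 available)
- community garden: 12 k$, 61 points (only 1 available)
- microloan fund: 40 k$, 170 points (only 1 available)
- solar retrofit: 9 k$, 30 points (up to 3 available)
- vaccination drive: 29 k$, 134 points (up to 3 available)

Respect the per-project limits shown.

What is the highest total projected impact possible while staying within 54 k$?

239

Taking the top-ratio projects first gives community garden + solar retrofit + vaccination drive for 225 (50 k$).
Replace community garden and vaccination drive with heat-pump rebates: the trade gains 14 net, giving 239 at 53 k$.
Every other selection either busts 54 k$ or exceeds an availability limit or fails to beat 239.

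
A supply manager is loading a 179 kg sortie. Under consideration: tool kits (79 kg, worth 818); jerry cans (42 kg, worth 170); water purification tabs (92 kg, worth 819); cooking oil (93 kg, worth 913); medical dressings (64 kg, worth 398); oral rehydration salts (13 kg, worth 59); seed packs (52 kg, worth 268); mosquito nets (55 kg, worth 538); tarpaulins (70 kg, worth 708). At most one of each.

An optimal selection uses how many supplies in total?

2

The maximum people served within 179 kg is 1731.
tool kits + cooking oil hits 1731 at 172 kg.
Any selection reaching 1731 contains exactly 2 supplies.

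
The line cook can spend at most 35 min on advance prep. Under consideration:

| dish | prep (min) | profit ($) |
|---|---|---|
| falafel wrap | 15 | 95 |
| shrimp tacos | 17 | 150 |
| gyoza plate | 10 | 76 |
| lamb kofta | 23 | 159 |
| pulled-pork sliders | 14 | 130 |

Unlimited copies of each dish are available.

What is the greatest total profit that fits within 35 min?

Density check — pulled-pork sliders 9.29, shrimp tacos 8.82, gyoza plate 7.60, lamb kofta 6.91 are the best per min.
Greedy by ratio would take 2×pulled-pork sliders: 28 min used, total 260.
Dropping 2×pulled-pork sliders frees 28 min; slotting in 2×shrimp tacos (34 min) lifts the total to 300 at 34 min.

300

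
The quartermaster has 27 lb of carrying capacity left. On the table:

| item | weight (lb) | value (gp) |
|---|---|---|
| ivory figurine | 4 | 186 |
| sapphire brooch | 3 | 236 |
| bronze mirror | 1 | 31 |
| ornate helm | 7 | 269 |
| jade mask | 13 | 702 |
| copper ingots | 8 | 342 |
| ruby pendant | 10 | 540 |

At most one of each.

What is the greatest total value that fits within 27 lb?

Density check — sapphire brooch 78.67, jade mask 54.00, ruby pendant 54.00, ivory figurine 46.50 are the best per lb.
Taking sapphire brooch + bronze mirror + jade mask + ruby pendant: 27 lb used, 1509 in value.
The closest alternative, sapphire brooch + jade mask + ruby pendant, reaches only 1478.

1509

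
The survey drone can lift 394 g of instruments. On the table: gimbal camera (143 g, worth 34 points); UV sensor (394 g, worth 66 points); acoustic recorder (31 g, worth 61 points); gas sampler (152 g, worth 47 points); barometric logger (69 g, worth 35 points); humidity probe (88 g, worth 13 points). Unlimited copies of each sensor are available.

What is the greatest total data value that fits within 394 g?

732

Taking 12×acoustic recorder: 372 g used, 732 in data value.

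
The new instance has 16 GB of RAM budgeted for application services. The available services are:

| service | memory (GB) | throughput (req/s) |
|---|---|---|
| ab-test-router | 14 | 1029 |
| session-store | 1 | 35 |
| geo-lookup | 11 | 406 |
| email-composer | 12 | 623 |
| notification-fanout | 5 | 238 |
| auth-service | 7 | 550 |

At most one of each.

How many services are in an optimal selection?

Optimal total is 1064.
For example ab-test-router + session-store achieves it, using 15 GB.
All optima have 2 services.

2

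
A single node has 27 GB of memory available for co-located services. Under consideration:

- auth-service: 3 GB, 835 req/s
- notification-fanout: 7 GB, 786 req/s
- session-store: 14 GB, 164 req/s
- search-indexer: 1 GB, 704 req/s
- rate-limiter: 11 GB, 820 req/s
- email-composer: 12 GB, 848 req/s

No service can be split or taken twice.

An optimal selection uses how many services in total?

4

Best achievable throughput is 3207.
auth-service + search-indexer + rate-limiter + email-composer hits 3207 at 27 GB.
Every optimal selection uses 4 services.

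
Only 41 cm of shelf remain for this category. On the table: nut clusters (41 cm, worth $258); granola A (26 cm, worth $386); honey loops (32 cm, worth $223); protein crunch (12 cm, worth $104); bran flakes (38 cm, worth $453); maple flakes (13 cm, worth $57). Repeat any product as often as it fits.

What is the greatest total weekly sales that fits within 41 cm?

490

Taking granola A + protein crunch: 38 cm used, 490 in weekly sales.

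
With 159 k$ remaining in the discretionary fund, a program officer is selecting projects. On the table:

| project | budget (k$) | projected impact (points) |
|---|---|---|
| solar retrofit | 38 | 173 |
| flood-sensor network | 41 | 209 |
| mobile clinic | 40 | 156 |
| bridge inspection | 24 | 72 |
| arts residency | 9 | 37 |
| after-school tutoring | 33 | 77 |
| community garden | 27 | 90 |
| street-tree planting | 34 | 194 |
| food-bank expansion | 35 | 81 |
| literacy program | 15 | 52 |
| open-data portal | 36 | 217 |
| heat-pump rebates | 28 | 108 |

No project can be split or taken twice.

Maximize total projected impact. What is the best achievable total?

Best packing: solar retrofit + flood-sensor network + arts residency + street-tree planting + open-data portal — 158 k$, 830 total.

830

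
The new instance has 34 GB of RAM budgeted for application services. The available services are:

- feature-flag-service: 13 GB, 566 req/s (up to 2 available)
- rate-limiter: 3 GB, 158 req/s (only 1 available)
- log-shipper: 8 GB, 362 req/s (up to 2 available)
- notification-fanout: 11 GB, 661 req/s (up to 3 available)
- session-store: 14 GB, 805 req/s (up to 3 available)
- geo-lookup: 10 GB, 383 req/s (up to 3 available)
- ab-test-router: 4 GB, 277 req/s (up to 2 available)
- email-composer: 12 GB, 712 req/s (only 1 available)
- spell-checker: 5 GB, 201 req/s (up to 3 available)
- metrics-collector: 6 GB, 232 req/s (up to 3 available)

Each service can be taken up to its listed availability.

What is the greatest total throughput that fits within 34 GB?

Density check — ab-test-router 69.25, notification-fanout 60.09, email-composer 59.33, session-store 57.50 are the best per GB.
A density-first pass picks rate-limiter + 2×notification-fanout + 2×ab-test-router — 2034 at 33 GB.
Replace notification-fanout with email-composer: the trade gains 51 net, giving 2085 at 34 GB.

2085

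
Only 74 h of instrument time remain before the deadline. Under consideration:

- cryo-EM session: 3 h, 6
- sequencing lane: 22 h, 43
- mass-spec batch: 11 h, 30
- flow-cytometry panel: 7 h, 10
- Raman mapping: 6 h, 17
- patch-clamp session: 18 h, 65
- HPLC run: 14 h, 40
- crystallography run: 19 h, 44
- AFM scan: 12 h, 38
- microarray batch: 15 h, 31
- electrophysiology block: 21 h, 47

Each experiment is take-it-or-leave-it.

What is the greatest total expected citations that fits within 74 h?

217

Density check — patch-clamp session 3.61, AFM scan 3.17, HPLC run 2.86 are the best per h.
A density-first pass picks cryo-EM session + mass-spec batch + flow-cytometry panel + Raman mapping + patch-clamp session + HPLC run + AFM scan — 206 at 71 h.
Replace cryo-EM session and flow-cytometry panel and Raman mapping with crystallography run: the trade gains 11 net, giving 217 at 74 h.
An exhaustive check of the 2048 subsets confirms 217.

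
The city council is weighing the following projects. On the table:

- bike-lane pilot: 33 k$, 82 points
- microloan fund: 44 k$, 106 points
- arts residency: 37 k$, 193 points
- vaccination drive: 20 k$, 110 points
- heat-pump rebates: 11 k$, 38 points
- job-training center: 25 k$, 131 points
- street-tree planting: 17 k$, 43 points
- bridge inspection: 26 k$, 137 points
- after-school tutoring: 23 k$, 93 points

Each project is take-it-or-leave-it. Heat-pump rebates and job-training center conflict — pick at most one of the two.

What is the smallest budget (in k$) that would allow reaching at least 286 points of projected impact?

57

Minimise k$ subject to total projected impact ≥ 286.
Taking arts residency + vaccination drive gives 303 (≥ 286) for 57 k$.
Any bundle with less than 57 k$ falls short of 286.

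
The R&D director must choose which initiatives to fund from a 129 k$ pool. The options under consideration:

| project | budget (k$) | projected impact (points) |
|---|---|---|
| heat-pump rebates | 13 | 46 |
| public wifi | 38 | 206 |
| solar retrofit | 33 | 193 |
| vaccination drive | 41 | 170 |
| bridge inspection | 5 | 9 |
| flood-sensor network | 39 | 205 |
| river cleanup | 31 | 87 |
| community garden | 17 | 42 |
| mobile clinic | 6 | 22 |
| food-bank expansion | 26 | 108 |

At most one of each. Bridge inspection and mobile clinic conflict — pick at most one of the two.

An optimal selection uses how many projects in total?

5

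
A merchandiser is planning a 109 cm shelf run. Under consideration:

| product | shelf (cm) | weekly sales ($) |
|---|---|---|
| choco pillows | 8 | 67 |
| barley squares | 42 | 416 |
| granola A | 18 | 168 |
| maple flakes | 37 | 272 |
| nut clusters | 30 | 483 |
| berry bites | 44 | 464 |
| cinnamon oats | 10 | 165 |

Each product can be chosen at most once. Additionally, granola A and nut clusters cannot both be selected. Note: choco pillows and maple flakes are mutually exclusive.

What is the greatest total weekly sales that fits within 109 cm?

Best packing: choco pillows + nut clusters + berry bites + cinnamon oats — 92 cm, 1179 total.
An exhaustive check of the 128 subsets confirms 1179.

1179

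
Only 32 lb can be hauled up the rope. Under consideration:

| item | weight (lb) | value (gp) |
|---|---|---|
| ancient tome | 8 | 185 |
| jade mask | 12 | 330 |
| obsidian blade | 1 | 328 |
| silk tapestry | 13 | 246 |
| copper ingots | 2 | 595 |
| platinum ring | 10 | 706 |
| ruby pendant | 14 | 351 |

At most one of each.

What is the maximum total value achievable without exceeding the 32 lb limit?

1980

Taking the top-ratio items first gives jade mask + obsidian blade + copper ingots + platinum ring for 1959 (25 lb).
Dropping jade mask frees 12 lb; slotting in ruby pendant (14 lb) lifts the total to 1980 at 27 lb.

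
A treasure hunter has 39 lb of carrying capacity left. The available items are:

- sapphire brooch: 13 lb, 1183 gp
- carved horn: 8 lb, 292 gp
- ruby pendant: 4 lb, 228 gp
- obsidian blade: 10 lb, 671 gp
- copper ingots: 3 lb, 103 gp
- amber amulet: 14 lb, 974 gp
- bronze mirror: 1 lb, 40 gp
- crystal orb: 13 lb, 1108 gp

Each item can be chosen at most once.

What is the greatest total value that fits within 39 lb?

3065

Taking the top-ratio items first gives sapphire brooch + obsidian blade + bronze mirror + crystal orb for 3002 (37 lb).
The 1 lb tied up in bronze mirror is better spent on copper ingots — total rises to 3065 (39 lb).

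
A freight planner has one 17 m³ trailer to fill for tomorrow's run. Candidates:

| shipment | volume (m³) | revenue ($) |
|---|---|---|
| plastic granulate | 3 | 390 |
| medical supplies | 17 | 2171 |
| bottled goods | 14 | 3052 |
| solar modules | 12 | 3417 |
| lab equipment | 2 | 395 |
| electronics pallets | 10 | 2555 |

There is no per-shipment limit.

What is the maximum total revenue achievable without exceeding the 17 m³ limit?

4207

Taking solar modules + 2×lab equipment: 16 m³ used, 4207 in revenue.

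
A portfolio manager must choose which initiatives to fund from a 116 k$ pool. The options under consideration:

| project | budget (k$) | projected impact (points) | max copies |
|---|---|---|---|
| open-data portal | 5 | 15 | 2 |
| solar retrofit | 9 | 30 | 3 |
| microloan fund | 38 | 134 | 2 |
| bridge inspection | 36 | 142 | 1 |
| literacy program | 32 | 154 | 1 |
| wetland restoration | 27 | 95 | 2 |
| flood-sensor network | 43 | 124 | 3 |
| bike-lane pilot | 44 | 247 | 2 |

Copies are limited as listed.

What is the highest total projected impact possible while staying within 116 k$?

Ranking by ratio (projected impact/k$): bike-lane pilot 5.61, literacy program 4.81, bridge inspection 3.94.
Wetland restoration + 2×bike-lane pilot uses 115 of the 116 k$ and totals 589.

589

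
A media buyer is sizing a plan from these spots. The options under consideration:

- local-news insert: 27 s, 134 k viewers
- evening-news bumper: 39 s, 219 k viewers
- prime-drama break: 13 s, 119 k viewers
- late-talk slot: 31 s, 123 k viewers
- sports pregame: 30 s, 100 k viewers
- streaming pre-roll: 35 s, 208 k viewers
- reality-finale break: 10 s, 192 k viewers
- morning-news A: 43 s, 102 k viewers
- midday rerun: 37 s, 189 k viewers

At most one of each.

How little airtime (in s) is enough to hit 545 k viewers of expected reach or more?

Need the lightest bundle worth ≥ 545.
local-news insert + evening-news bumper + reality-finale break: 545 expected reach at 76 s.
No combination under 76 s hits 545.

76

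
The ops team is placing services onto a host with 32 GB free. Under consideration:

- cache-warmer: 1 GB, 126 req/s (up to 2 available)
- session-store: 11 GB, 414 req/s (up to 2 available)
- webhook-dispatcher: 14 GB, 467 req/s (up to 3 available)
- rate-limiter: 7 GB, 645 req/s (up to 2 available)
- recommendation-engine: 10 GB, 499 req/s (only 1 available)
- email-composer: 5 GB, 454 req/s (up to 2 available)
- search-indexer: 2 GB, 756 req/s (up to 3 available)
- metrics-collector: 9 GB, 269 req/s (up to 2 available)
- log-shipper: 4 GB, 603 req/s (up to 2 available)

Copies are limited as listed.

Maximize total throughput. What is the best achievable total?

5153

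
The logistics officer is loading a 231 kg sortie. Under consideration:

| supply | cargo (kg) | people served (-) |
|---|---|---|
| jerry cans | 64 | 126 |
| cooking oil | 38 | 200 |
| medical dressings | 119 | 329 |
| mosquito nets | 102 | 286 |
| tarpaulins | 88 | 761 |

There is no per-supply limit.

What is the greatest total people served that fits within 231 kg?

Taking cooking oil + 2×tarpaulins: 214 kg used, 1722 in people served.

1722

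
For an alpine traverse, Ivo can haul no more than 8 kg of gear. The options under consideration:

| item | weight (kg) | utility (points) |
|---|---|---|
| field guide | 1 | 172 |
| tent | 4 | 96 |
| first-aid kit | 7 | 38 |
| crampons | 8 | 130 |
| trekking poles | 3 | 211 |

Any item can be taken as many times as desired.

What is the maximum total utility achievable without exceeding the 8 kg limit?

Density check — field guide 172.00, trekking poles 70.33, tent 24.00 are the best per kg.
8×field guide uses 8 of the 8 kg and totals 1376.
Nothing else within 8 kg beats 1376.

1376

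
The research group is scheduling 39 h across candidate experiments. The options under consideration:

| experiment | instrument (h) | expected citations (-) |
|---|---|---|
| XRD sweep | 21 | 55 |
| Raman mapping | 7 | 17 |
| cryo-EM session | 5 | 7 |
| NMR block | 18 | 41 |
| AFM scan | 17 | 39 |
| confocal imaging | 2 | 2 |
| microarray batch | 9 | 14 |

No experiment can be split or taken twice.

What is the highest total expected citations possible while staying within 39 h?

A density-first pass picks XRD sweep + Raman mapping + confocal imaging + microarray batch — 88 at 39 h.
Dropping Raman mapping and confocal imaging and microarray batch frees 18 h; slotting in NMR block (18 h) lifts the total to 96 at 39 h.
Runner-up XRD sweep + AFM scan tops out at 94.

96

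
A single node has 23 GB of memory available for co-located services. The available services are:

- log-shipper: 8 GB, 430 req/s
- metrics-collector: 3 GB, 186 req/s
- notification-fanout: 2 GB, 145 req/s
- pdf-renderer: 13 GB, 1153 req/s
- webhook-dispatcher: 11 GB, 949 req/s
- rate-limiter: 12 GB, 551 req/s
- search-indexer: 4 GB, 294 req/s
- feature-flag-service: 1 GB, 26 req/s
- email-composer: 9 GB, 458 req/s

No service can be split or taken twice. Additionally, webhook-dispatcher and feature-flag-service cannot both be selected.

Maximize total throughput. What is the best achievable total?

Best packing: metrics-collector + notification-fanout + pdf-renderer + search-indexer + feature-flag-service — 23 GB, 1804 total.
Runner-up metrics-collector + notification-fanout + pdf-renderer + search-indexer tops out at 1778.

1804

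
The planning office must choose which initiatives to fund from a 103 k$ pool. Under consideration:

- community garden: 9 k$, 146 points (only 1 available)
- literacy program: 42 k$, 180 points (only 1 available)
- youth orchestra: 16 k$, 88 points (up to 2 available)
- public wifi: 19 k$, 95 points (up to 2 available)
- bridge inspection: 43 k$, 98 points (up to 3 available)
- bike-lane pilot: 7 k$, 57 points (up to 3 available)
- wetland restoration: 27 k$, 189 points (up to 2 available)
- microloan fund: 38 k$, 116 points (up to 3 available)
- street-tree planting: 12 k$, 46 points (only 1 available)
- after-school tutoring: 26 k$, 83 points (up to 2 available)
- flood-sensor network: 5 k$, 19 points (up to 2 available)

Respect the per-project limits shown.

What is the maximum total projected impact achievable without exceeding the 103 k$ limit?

790

Density check — community garden 16.22, bike-lane pilot 8.14, wetland restoration 7.00 are the best per k$.
Taking the top-ratio projects first gives community garden + youth orchestra + 3×bike-lane pilot + 2×wetland restoration for 783 (100 k$).
The 16 k$ tied up in youth orchestra is better spent on public wifi — total rises to 790 (103 k$).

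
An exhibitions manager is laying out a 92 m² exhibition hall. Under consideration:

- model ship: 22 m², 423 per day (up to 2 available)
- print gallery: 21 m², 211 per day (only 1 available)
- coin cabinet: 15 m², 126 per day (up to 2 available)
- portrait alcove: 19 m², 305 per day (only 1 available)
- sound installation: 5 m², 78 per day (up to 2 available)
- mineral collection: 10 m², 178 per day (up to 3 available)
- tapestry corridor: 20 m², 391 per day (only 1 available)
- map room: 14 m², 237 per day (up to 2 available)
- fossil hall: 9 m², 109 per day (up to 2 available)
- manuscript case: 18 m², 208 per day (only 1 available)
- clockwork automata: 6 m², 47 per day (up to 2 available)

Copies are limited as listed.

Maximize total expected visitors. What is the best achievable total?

Ranking by ratio (expected visitors/m²): tapestry corridor 19.55, model ship 19.23, mineral collection 17.80, map room 16.93.
Greedy by ratio would take 2×model ship + sound installation + 2×mineral collection + tapestry corridor: 89 m² used, total 1671.
Dropping sound installation and 2×mineral collection frees 25 m²; slotting in 2×map room (28 m²) lifts the total to 1711 at 92 m².
No other feasible combination exceeds 1711.

1711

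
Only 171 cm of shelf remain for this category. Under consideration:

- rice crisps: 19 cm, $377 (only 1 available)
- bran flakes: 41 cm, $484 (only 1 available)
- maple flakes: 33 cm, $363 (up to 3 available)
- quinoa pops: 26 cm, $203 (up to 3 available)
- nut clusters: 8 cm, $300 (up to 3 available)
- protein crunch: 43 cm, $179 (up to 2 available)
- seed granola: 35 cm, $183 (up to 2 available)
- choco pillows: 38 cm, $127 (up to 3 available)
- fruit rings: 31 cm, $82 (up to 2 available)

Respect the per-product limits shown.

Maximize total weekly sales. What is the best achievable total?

Filling by ratio: rice crisps + bran flakes + 2×maple flakes + 3×nut clusters for 2487, with 21 cm left unused.
The 41 cm tied up in bran flakes is better spent on maple flakes + quinoa pops — total rises to 2569 (168 cm).

2569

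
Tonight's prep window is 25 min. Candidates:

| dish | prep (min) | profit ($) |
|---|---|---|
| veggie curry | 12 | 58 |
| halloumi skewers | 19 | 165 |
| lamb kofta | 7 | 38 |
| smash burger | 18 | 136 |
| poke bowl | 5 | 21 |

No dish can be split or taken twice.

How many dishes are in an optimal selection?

2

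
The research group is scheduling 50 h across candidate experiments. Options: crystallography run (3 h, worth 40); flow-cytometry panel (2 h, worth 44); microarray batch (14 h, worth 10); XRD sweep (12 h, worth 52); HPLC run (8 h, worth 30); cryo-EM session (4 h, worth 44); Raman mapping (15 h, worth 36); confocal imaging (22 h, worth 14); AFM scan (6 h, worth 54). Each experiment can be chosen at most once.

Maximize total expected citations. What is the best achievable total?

300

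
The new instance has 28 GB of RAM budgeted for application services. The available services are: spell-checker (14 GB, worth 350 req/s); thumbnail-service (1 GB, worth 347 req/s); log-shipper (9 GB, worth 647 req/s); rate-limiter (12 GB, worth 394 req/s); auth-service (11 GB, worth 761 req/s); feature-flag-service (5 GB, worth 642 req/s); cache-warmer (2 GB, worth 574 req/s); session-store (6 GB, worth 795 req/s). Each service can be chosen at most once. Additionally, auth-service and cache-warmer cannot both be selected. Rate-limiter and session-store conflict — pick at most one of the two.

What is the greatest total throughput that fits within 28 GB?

The ratio ordering already packs tightly: thumbnail-service + log-shipper + feature-flag-service + cache-warmer + session-store, 23 GB, 3005.
That's the maximum — no feasible swap from here does better than 3005.

3005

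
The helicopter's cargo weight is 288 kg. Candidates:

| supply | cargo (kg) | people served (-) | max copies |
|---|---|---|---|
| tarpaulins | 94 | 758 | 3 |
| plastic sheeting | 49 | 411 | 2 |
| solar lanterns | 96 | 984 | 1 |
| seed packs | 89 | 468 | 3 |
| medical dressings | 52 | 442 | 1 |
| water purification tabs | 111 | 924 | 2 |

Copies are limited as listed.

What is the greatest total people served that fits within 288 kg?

2564

A density-first pass picks 2×plastic sheeting + solar lanterns + medical dressings — 2248 at 246 kg.
The 52 kg tied up in medical dressings is better spent on tarpaulins — total rises to 2564 (288 kg).
Every other selection either busts 288 kg or exceeds an availability limit or fails to beat 2564.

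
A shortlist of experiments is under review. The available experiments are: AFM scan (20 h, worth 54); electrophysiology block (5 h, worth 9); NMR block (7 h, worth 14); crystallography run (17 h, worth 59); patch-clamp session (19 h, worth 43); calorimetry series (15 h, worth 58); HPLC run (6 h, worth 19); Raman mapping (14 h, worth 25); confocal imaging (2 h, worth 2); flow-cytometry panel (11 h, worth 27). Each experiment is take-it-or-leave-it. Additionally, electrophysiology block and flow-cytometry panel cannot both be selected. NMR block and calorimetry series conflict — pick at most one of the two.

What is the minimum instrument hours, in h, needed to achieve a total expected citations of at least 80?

Minimise h subject to total expected citations ≥ 80.
Taking crystallography run + HPLC run + confocal imaging gives 80 (≥ 80) for 25 h.
Below 25 h the best achievable stays under 80.

25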